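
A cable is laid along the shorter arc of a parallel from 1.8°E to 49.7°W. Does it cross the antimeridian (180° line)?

No

Signed shortest Δλ = ((-49.7 − 1.8 + 180) mod 360) − 180 = -51.5°.
Going west by 51.5° from +1.8° reaches -49.7° without touching 180°.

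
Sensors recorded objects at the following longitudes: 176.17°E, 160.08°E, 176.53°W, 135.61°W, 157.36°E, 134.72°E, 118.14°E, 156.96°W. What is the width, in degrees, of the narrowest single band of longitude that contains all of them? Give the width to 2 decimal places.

Sort the longitudes: -176.53°, -156.96°, -135.61°, +118.14°, +134.72°, +157.36°, +160.08°, +176.17°.
Eastward gaps between consecutive values (wrapping around): 19.57°, 21.35°, 253.75°, 16.58°, 22.64°, 2.72°, 16.09°, 7.30°.
Largest gap = 253.75° ⇒ minimal covering band is its complement: 360° − 253.75° = 106.25°.
Band runs from +118.14° eastward to -135.61°, crossing the antimeridian.

106.25°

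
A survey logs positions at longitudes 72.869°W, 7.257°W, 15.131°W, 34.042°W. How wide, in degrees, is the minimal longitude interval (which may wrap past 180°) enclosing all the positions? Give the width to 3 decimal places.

65.612°

Sort the longitudes: -72.869°, -34.042°, -15.131°, -7.257°.
Eastward gaps between consecutive values (wrapping around): 38.827°, 18.911°, 7.874°, 294.388°.
Largest gap = 294.388° ⇒ minimal covering band is its complement: 360° − 294.388° = 65.612°.
Band runs from -72.869° eastward to -7.257°.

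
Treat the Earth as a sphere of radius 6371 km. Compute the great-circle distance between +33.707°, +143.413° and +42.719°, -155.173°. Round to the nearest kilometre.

Δλ = -155.173 − 143.413 = -298.586°; wrapped into (−180°, 180°]: 61.414°.
Δφ = 42.719 − 33.707 = 9.012°.
a = sin²(Δφ/2) + cos φ₁ · cos φ₂ · sin²(Δλ/2) = 0.165544.
c = 2·atan2(√a, √(1−a)) = 0.83805 rad → d = 6371·c ≈ 5339.23 km.

5339 km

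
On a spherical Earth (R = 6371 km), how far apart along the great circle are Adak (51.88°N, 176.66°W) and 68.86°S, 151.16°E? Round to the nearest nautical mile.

7388 nmi

Δλ = 151.16 − -176.66 = 327.82°; wrapped into (−180°, 180°]: -32.18°.
Δφ = -68.86 − 51.88 = -120.74°.
a = sin²(Δφ/2) + cos φ₁ · cos φ₂ · sin²(Δλ/2) = 0.772672.
c = 2·atan2(√a, √(1−a)) = 2.14760 rad → d = 6371·c ≈ 13682.33 km ≈ 7387.87 nmi.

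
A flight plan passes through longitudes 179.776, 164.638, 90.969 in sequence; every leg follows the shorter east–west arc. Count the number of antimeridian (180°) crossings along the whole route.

0

Leg 1: +179.776° → +164.638°, shortest Δλ = -15.138° (west) — does not cross 180°.
Leg 2: +164.638° → +90.969°, shortest Δλ = -73.669° (west) — does not cross 180°.
Total crossings: 0.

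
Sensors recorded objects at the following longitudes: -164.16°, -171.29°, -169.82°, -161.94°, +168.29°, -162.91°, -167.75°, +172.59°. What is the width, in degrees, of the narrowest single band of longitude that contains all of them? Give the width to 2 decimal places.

29.77°

Sort the longitudes: -171.29°, -169.82°, -167.75°, -164.16°, -162.91°, -161.94°, +168.29°, +172.59°.
Eastward gaps between consecutive values (wrapping around): 1.47°, 2.07°, 3.59°, 1.25°, 0.97°, 330.23°, 4.30°, 16.12°.
Largest gap = 330.23° ⇒ minimal covering band is its complement: 360° − 330.23° = 29.77°.
Band runs from +168.29° eastward to -161.94°, crossing the antimeridian.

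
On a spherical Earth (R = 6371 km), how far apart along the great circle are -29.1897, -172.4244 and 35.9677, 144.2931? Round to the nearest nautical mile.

4613 nmi

Δλ = 144.2931 − -172.4244 = 316.7175°; wrapped into (−180°, 180°]: -43.2825°.
Δφ = 35.9677 − -29.1897 = 65.1574°.
a = sin²(Δφ/2) + cos φ₁ · cos φ₂ · sin²(Δλ/2) = 0.386036.
c = 2·atan2(√a, √(1−a)) = 1.34085 rad → d = 6371·c ≈ 8542.54 km ≈ 4612.60 nmi.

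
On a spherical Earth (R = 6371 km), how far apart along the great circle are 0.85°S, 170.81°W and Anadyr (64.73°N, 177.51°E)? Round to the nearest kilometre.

7354 km

Δλ = 177.51 − -170.81 = 348.32°; wrapped into (−180°, 180°]: -11.68°.
Δφ = 64.73 − -0.85 = 65.58°.
a = sin²(Δφ/2) + cos φ₁ · cos φ₂ · sin²(Δλ/2) = 0.297708.
c = 2·atan2(√a, √(1−a)) = 1.15427 rad → d = 6371·c ≈ 7353.87 km.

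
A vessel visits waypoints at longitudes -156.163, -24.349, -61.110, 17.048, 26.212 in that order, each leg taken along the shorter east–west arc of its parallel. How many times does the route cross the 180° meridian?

Leg 1: -156.163° → -24.349°, shortest Δλ = 131.814° (east) — does not cross 180°.
Leg 2: -24.349° → -61.110°, shortest Δλ = -36.761° (west) — does not cross 180°.
Leg 3: -61.110° → +17.048°, shortest Δλ = 78.158° (east) — does not cross 180°.
Leg 4: +17.048° → +26.212°, shortest Δλ = 9.164° (east) — does not cross 180°.
Total crossings: 0.

0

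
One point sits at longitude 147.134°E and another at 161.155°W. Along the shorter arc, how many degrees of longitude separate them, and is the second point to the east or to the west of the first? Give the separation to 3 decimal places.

51.711° east

Raw difference: -161.155 − 147.134 = -308.289°.
Normalise into (−180°, 180°]: -308.289° + 360° = 51.711°.
Positive ⇒ the second point lies to the east; separation 51.711°.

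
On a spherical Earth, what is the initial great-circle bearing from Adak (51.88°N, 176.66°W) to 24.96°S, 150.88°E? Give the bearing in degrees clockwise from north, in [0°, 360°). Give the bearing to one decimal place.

Δλ = 150.88 − -176.66 = 327.54°; wrapped into (−180°, 180°]: -32.46°.
θ = atan2( sin Δλ · cos φ₂ , cos φ₁ · sin φ₂ − sin φ₁ · cos φ₂ · cos Δλ )
  = atan2(-0.48658, -0.86231) = -150.565° → normalised to [0°, 360°): 209.435°.

209.4°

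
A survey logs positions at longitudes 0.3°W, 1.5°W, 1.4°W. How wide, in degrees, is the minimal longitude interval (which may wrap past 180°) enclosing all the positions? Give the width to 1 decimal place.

Sort the longitudes: -1.5°, -1.4°, -0.3°.
Eastward gaps between consecutive values (wrapping around): 0.1°, 1.1°, 358.8°.
Largest gap = 358.8° ⇒ minimal covering band is its complement: 360° − 358.8° = 1.2°.
Band runs from -1.5° eastward to -0.3°.

1.2°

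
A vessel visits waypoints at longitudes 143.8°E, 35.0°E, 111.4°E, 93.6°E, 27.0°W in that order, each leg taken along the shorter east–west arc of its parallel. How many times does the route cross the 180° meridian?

Leg 1: +143.8° → +35.0°, shortest Δλ = -108.8° (west) — does not cross 180°.
Leg 2: +35.0° → +111.4°, shortest Δλ = 76.4° (east) — does not cross 180°.
Leg 3: +111.4° → +93.6°, shortest Δλ = -17.8° (west) — does not cross 180°.
Leg 4: +93.6° → -27.0°, shortest Δλ = -120.6° (west) — does not cross 180°.
Total crossings: 0.

0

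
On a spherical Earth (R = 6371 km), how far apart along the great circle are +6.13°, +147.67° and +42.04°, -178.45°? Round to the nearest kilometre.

Δλ = -178.45 − 147.67 = -326.12°; wrapped into (−180°, 180°]: 33.88°.
Δφ = 42.04 − 6.13 = 35.91°.
a = sin²(Δφ/2) + cos φ₁ · cos φ₂ · sin²(Δλ/2) = 0.157721.
c = 2·atan2(√a, √(1−a)) = 0.81680 rad → d = 6371·c ≈ 5203.82 km.

5204 km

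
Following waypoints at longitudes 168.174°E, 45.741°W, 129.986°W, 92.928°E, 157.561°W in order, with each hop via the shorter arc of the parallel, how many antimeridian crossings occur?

Leg 1: +168.174° → -45.741°, shortest Δλ = 146.085° (east) — crosses 180°.
Leg 2: -45.741° → -129.986°, shortest Δλ = -84.245° (west) — does not cross 180°.
Leg 3: -129.986° → +92.928°, shortest Δλ = -137.086° (west) — crosses 180°.
Leg 4: +92.928° → -157.561°, shortest Δλ = 109.511° (east) — crosses 180°.
Total crossings: 3.

3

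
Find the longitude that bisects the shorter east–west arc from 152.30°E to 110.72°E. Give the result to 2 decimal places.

Signed shortest Δλ from +152.30° to +110.72° is -41.58°.
Midpoint longitude = +152.30° + (-41.58°)/2 = +152.30° − 20.79° = +131.51°.

131.51°E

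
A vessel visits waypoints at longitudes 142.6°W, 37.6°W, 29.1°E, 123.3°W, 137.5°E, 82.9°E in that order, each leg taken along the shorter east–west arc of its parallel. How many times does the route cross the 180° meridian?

1

Leg 1: -142.6° → -37.6°, shortest Δλ = 105.0° (east) — does not cross 180°.
Leg 2: -37.6° → +29.1°, shortest Δλ = 66.7° (east) — does not cross 180°.
Leg 3: +29.1° → -123.3°, shortest Δλ = -152.4° (west) — does not cross 180°.
Leg 4: -123.3° → +137.5°, shortest Δλ = -99.2° (west) — crosses 180°.
Leg 5: +137.5° → +82.9°, shortest Δλ = -54.6° (west) — does not cross 180°.
Total crossings: 1.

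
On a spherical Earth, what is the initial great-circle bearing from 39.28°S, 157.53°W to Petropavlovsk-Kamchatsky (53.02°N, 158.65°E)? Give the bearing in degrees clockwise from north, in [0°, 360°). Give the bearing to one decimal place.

335.0°

Δλ = 158.65 − -157.53 = 316.18°; wrapped into (−180°, 180°]: -43.82°.
θ = atan2( sin Δλ · cos φ₂ , cos φ₁ · sin φ₂ − sin φ₁ · cos φ₂ · cos Δλ )
  = atan2(-0.41650, 0.89314) = -25.001° → normalised to [0°, 360°): 334.999°.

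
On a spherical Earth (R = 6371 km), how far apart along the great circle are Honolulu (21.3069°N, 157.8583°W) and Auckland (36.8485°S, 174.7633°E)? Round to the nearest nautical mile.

3821 nmi

Δλ = 174.7633 − -157.8583 = 332.6216°; wrapped into (−180°, 180°]: -27.3784°.
Δφ = -36.8485 − 21.3069 = -58.1554°.
a = sin²(Δφ/2) + cos φ₁ · cos φ₂ · sin²(Δλ/2) = 0.277945.
c = 2·atan2(√a, √(1−a)) = 1.11062 rad → d = 6371·c ≈ 7075.73 km ≈ 3820.59 nmi.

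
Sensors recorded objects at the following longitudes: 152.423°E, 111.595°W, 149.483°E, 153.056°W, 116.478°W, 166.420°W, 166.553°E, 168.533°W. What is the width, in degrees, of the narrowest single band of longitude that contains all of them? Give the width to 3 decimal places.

98.922°

Sort the longitudes: -168.533°, -166.420°, -153.056°, -116.478°, -111.595°, +149.483°, +152.423°, +166.553°.
Eastward gaps between consecutive values (wrapping around): 2.113°, 13.364°, 36.578°, 4.883°, 261.078°, 2.940°, 14.130°, 24.914°.
Largest gap = 261.078° ⇒ minimal covering band is its complement: 360° − 261.078° = 98.922°.
Band runs from +149.483° eastward to -111.595°, crossing the antimeridian.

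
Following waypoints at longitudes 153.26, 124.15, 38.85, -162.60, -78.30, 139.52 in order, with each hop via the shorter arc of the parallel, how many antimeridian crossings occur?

2

Leg 1: +153.26° → +124.15°, shortest Δλ = -29.11° (west) — does not cross 180°.
Leg 2: +124.15° → +38.85°, shortest Δλ = -85.3° (west) — does not cross 180°.
Leg 3: +38.85° → -162.60°, shortest Δλ = 158.55° (east) — crosses 180°.
Leg 4: -162.60° → -78.30°, shortest Δλ = 84.3° (east) — does not cross 180°.
Leg 5: -78.30° → +139.52°, shortest Δλ = -142.18° (west) — crosses 180°.
Total crossings: 2.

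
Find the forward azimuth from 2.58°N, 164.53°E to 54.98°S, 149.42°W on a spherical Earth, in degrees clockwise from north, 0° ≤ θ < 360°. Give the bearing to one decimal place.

153.7°

Δλ = -149.42 − 164.53 = -313.95°; wrapped into (−180°, 180°]: 46.05°.
θ = atan2( sin Δλ · cos φ₂ , cos φ₁ · sin φ₂ − sin φ₁ · cos φ₂ · cos Δλ )
  = atan2(0.41315, -0.83605) = 153.703° → normalised to [0°, 360°): 153.703°.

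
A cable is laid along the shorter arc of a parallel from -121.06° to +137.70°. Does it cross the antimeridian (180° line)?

Yes

Naïve |137.70 − -121.06| = 258.76° > 180°, so the shorter arc goes the other way round — across 180°.
Signed shortest Δλ = ((137.70 − -121.06 + 180) mod 360) − 180 = -101.24°.
Going west by 101.24° from -121.06° passes through 180° before reaching +137.70°.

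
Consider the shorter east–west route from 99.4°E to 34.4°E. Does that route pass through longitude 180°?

No

Signed shortest Δλ = ((34.4 − 99.4 + 180) mod 360) − 180 = -65.0°.
Going west by 65.0° from +99.4° reaches +34.4° without touching 180°.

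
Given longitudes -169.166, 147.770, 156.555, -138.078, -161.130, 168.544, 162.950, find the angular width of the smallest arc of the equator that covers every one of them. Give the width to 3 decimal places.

74.152°

Sort the longitudes: -169.166°, -161.130°, -138.078°, +147.770°, +156.555°, +162.950°, +168.544°.
Eastward gaps between consecutive values (wrapping around): 8.036°, 23.052°, 285.848°, 8.785°, 6.395°, 5.594°, 22.290°.
Largest gap = 285.848° ⇒ minimal covering band is its complement: 360° − 285.848° = 74.152°.
Band runs from +147.770° eastward to -138.078°, crossing the antimeridian.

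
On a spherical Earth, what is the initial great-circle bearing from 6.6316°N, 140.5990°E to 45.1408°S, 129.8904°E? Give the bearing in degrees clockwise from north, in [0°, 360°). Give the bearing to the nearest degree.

189°

Δλ = 129.8904 − 140.5990 = -10.7086°.
θ = atan2( sin Δλ · cos φ₂ , cos φ₁ · sin φ₂ − sin φ₁ · cos φ₂ · cos Δλ )
  = atan2(-0.13107, -0.78414) = -170.511° → normalised to [0°, 360°): 189.489°.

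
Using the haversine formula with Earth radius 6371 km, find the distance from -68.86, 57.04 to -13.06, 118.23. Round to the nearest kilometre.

Δλ = 118.23 − 57.04 = 61.19°.
Δφ = -13.06 − -68.86 = 55.80°.
a = sin²(Δφ/2) + cos φ₁ · cos φ₂ · sin²(Δλ/2) = 0.309966.
c = 2·atan2(√a, √(1−a)) = 1.18093 rad → d = 6371·c ≈ 7523.69 km.

7524 km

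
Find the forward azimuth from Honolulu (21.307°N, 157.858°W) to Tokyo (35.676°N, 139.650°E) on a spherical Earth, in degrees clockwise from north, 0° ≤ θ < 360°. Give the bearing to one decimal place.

299.5°

Δλ = 139.650 − -157.858 = 297.508°; wrapped into (−180°, 180°]: -62.492°.
θ = atan2( sin Δλ · cos φ₂ , cos φ₁ · sin φ₂ − sin φ₁ · cos φ₂ · cos Δλ )
  = atan2(-0.72049, 0.40701) = -60.538° → normalised to [0°, 360°): 299.462°.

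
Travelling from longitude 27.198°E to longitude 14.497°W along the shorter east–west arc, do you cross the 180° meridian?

No

Signed shortest Δλ = ((-14.497 − 27.198 + 180) mod 360) − 180 = -41.695°.
Going west by 41.695° from +27.198° reaches -14.497° without touching 180°.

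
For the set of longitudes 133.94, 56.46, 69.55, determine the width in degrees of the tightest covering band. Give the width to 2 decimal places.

77.48°

Sort the longitudes: +56.46°, +69.55°, +133.94°.
Eastward gaps between consecutive values (wrapping around): 13.09°, 64.39°, 282.52°.
Largest gap = 282.52° ⇒ minimal covering band is its complement: 360° − 282.52° = 77.48°.
Band runs from +56.46° eastward to +133.94°.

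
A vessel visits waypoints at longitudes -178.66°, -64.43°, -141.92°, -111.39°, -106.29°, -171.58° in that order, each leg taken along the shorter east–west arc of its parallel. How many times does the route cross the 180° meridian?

Leg 1: -178.66° → -64.43°, shortest Δλ = 114.23° (east) — does not cross 180°.
Leg 2: -64.43° → -141.92°, shortest Δλ = -77.49° (west) — does not cross 180°.
Leg 3: -141.92° → -111.39°, shortest Δλ = 30.53° (east) — does not cross 180°.
Leg 4: -111.39° → -106.29°, shortest Δλ = 5.1° (east) — does not cross 180°.
Leg 5: -106.29° → -171.58°, shortest Δλ = -65.29° (west) — does not cross 180°.
Total crossings: 0.

0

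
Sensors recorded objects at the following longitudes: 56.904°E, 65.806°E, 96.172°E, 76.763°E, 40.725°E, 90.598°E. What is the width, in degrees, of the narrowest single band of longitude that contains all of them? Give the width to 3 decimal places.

Sort the longitudes: +40.725°, +56.904°, +65.806°, +76.763°, +90.598°, +96.172°.
Eastward gaps between consecutive values (wrapping around): 16.179°, 8.902°, 10.957°, 13.835°, 5.574°, 304.553°.
Largest gap = 304.553° ⇒ minimal covering band is its complement: 360° − 304.553° = 55.447°.
Band runs from +40.725° eastward to +96.172°.

55.447°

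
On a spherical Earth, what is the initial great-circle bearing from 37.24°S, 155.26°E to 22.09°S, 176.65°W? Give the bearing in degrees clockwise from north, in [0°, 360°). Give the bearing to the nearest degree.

66°

Δλ = -176.65 − 155.26 = -331.91°; wrapped into (−180°, 180°]: 28.09°.
θ = atan2( sin Δλ · cos φ₂ , cos φ₁ · sin φ₂ − sin φ₁ · cos φ₂ · cos Δλ )
  = atan2(0.43629, 0.19530) = 65.885° → normalised to [0°, 360°): 65.885°.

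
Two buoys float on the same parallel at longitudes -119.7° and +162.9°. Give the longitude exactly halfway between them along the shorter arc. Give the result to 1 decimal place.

Signed shortest Δλ from -119.7° to +162.9° is -77.4°.
Midpoint longitude = -119.7° + (-77.4°)/2 = -119.7° − 38.7° = -158.4°.
(The naïve average (-119.7 + +162.9)/2 = 21.6° is on the wrong side of the globe.)

-158.4°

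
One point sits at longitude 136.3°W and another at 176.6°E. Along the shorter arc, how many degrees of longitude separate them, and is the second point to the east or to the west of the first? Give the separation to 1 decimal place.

47.1° west

Raw difference: 176.6 − -136.3 = 312.9°.
Normalise into (−180°, 180°]: 312.9° − 360° = -47.1°.
Negative ⇒ the second point lies to the west; separation 47.1°.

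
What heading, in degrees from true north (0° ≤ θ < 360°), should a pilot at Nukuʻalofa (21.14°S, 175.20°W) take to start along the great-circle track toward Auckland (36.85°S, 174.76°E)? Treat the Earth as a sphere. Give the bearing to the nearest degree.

Δλ = 174.76 − -175.20 = 349.96°; wrapped into (−180°, 180°]: -10.04°.
θ = atan2( sin Δλ · cos φ₂ , cos φ₁ · sin φ₂ − sin φ₁ · cos φ₂ · cos Δλ )
  = atan2(-0.13950, -0.27519) = -153.118° → normalised to [0°, 360°): 206.882°.

207°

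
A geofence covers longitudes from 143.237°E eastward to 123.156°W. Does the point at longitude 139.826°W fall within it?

Band width going east from +143.237° to -123.156°: ((-123.156 − 143.237) mod 360) = 93.607°.
Offset of -139.826° east of the west edge: ((-139.826 − 143.237) mod 360) = 76.937°.
76.937° ≤ 93.607° ⇒ inside.

Yes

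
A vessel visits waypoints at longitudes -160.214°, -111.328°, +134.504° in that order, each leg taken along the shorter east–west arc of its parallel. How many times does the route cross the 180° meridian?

Leg 1: -160.214° → -111.328°, shortest Δλ = 48.886° (east) — does not cross 180°.
Leg 2: -111.328° → +134.504°, shortest Δλ = -114.168° (west) — crosses 180°.
Total crossings: 1.

1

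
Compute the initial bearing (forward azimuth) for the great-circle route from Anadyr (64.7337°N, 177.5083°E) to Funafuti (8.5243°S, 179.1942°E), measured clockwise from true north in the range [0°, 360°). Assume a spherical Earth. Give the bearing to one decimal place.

178.3°

Δλ = 179.1942 − 177.5083 = 1.6859°.
θ = atan2( sin Δλ · cos φ₂ , cos φ₁ · sin φ₂ − sin φ₁ · cos φ₂ · cos Δλ )
  = atan2(0.02910, -0.95722) = 178.259° → normalised to [0°, 360°): 178.259°.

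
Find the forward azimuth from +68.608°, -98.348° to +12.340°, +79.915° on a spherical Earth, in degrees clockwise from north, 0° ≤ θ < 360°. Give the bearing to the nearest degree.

Δλ = 79.915 − -98.348 = 178.263°.
θ = atan2( sin Δλ · cos φ₂ , cos φ₁ · sin φ₂ − sin φ₁ · cos φ₂ · cos Δλ )
  = atan2(0.02961, 0.98713) = 1.718° → normalised to [0°, 360°): 1.718°.

2°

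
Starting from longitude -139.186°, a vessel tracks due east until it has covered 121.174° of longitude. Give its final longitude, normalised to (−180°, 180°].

-18.012°

Start at -139.186°; shift +121.174° → -18.012°.
-18.012° already lies in (−180°, 180°].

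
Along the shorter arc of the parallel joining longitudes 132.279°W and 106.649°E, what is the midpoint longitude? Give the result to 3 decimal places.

167.185°E

Signed shortest Δλ from -132.279° to +106.649° is -121.072°.
Midpoint longitude = -132.279° + (-121.072°)/2 = -132.279° − 60.536° = -192.815°.
Normalise into (−180°, 180°]: +167.185°.
(The naïve average (-132.279 + +106.649)/2 = -12.815° is on the wrong side of the globe.)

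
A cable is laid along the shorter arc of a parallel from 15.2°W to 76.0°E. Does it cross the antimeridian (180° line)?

Signed shortest Δλ = ((76.0 − -15.2 + 180) mod 360) − 180 = 91.2°.
Going east by 91.2° from -15.2° reaches +76.0° without touching 180°.

No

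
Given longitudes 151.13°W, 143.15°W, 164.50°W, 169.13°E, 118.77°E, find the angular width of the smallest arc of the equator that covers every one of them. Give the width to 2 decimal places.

98.08°

Sort the longitudes: -164.50°, -151.13°, -143.15°, +118.77°, +169.13°.
Eastward gaps between consecutive values (wrapping around): 13.37°, 7.98°, 261.92°, 50.36°, 26.37°.
Largest gap = 261.92° ⇒ minimal covering band is its complement: 360° − 261.92° = 98.08°.
Band runs from +118.77° eastward to -143.15°, crossing the antimeridian.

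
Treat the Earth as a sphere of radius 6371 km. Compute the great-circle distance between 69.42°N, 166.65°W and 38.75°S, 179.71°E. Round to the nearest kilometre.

Δλ = 179.71 − -166.65 = 346.36°; wrapped into (−180°, 180°]: -13.64°.
Δφ = -38.75 − 69.42 = -108.17°.
a = sin²(Δφ/2) + cos φ₁ · cos φ₂ · sin²(Δλ/2) = 0.659785.
c = 2·atan2(√a, √(1−a)) = 1.89607 rad → d = 6371·c ≈ 12079.87 km.

12080 km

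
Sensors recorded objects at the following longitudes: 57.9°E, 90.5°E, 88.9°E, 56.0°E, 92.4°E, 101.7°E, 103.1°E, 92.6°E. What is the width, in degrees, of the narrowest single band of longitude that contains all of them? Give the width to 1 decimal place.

Sort the longitudes: +56.0°, +57.9°, +88.9°, +90.5°, +92.4°, +92.6°, +101.7°, +103.1°.
Eastward gaps between consecutive values (wrapping around): 1.9°, 31.0°, 1.6°, 1.9°, 0.2°, 9.1°, 1.4°, 312.9°.
Largest gap = 312.9° ⇒ minimal covering band is its complement: 360° − 312.9° = 47.1°.
Band runs from +56.0° eastward to +103.1°.

47.1°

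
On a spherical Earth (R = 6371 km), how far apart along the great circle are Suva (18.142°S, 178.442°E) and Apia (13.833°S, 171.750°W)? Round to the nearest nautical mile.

622 nmi

Δλ = -171.750 − 178.442 = -350.192°; wrapped into (−180°, 180°]: 9.808°.
Δφ = -13.833 − -18.142 = 4.309°.
a = sin²(Δφ/2) + cos φ₁ · cos φ₂ · sin²(Δλ/2) = 0.008157.
c = 2·atan2(√a, √(1−a)) = 0.18087 rad → d = 6371·c ≈ 1152.35 km ≈ 622.22 nmi.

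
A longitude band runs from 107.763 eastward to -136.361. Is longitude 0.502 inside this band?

Band width going east from +107.763° to -136.361°: ((-136.361 − 107.763) mod 360) = 115.876°.
Offset of +0.502° east of the west edge: ((0.502 − 107.763) mod 360) = 252.739°.
252.739° > 115.876° ⇒ outside.

No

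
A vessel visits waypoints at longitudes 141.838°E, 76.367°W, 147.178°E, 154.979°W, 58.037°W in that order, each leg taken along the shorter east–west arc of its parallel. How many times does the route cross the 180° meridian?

3

Leg 1: +141.838° → -76.367°, shortest Δλ = 141.795° (east) — crosses 180°.
Leg 2: -76.367° → +147.178°, shortest Δλ = -136.455° (west) — crosses 180°.
Leg 3: +147.178° → -154.979°, shortest Δλ = 57.843° (east) — crosses 180°.
Leg 4: -154.979° → -58.037°, shortest Δλ = 96.942° (east) — does not cross 180°.
Total crossings: 3.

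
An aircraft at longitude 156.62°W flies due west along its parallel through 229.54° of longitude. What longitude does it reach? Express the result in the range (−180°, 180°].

Start at -156.62°; shift −229.54° → -386.16°.
-386.16° lies outside (−180°, 180°]; add 360° → -26.16°.

26.16°W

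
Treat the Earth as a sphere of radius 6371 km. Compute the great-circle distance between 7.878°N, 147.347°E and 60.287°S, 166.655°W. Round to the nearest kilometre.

8581 km

Δλ = -166.655 − 147.347 = -314.002°; wrapped into (−180°, 180°]: 45.998°.
Δφ = -60.287 − 7.878 = -68.165°.
a = sin²(Δφ/2) + cos φ₁ · cos φ₂ · sin²(Δλ/2) = 0.388984.
c = 2·atan2(√a, √(1−a)) = 1.34690 rad → d = 6371·c ≈ 8581.09 km.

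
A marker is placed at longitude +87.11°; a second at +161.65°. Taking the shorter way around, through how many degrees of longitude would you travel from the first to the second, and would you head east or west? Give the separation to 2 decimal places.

74.54° east

Raw difference: 161.65 − 87.11 = 74.54°.
Normalise into (−180°, 180°]: 74.54° stays 74.54°.
Positive ⇒ the second point lies to the east; separation 74.54°.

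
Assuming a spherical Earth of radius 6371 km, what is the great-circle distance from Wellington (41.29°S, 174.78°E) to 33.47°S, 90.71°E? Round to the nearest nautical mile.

3880 nmi

Δλ = 90.71 − 174.78 = -84.07°.
Δφ = -33.47 − -41.29 = 7.82°.
a = sin²(Δφ/2) + cos φ₁ · cos φ₂ · sin²(Δλ/2) = 0.285663.
c = 2·atan2(√a, √(1−a)) = 1.12777 rad → d = 6371·c ≈ 7185.04 km ≈ 3879.61 nmi.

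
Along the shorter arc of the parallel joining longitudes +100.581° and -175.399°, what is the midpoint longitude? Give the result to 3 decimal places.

+142.591°

Signed shortest Δλ from +100.581° to -175.399° is +84.020°.
Midpoint longitude = +100.581° + (+84.020°)/2 = +100.581° + 42.010° = +142.591°.
(The naïve average (+100.581 + -175.399)/2 = -37.409° is on the wrong side of the globe.)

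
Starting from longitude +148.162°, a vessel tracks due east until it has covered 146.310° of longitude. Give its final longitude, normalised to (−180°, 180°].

-65.528°

Start at +148.162°; shift +146.310° → +294.472°.
+294.472° lies outside (−180°, 180°]; subtract 360° → -65.528°.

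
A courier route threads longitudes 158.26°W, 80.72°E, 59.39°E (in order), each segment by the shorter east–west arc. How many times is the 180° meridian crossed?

1

Leg 1: -158.26° → +80.72°, shortest Δλ = -121.02° (west) — crosses 180°.
Leg 2: +80.72° → +59.39°, shortest Δλ = -21.33° (west) — does not cross 180°.
Total crossings: 1.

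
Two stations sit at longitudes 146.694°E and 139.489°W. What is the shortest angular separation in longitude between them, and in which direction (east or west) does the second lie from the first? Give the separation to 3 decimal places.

Raw difference: -139.489 − 146.694 = -286.183°.
Normalise into (−180°, 180°]: -286.183° + 360° = 73.817°.
Positive ⇒ the second point lies to the east; separation 73.817°.

73.817° east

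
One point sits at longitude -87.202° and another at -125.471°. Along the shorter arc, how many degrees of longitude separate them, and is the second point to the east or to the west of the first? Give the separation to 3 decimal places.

Raw difference: -125.471 − -87.202 = -38.269°.
Normalise into (−180°, 180°]: -38.269° stays -38.269°.
Negative ⇒ the second point lies to the west; separation 38.269°.

38.269° west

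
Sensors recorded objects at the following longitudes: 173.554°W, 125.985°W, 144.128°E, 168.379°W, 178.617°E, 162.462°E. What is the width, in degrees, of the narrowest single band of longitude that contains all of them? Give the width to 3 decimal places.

Sort the longitudes: -173.554°, -168.379°, -125.985°, +144.128°, +162.462°, +178.617°.
Eastward gaps between consecutive values (wrapping around): 5.175°, 42.394°, 270.113°, 18.334°, 16.155°, 7.829°.
Largest gap = 270.113° ⇒ minimal covering band is its complement: 360° − 270.113° = 89.887°.
Band runs from +144.128° eastward to -125.985°, crossing the antimeridian.

89.887°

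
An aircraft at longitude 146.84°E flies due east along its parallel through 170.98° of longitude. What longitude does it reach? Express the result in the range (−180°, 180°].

Start at +146.84°; shift +170.98° → +317.82°.
+317.82° lies outside (−180°, 180°]; subtract 360° → -42.18°.

42.18°W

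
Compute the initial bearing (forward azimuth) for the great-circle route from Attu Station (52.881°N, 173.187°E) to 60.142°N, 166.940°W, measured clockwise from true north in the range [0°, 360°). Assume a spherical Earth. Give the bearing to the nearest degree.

48°

Δλ = -166.940 − 173.187 = -340.127°; wrapped into (−180°, 180°]: 19.873°.
θ = atan2( sin Δλ · cos φ₂ , cos φ₁ · sin φ₂ − sin φ₁ · cos φ₂ · cos Δλ )
  = atan2(0.16924, 0.15003) = 48.443° → normalised to [0°, 360°): 48.443°.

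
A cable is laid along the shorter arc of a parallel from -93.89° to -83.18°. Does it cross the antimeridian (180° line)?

No

Signed shortest Δλ = ((-83.18 − -93.89 + 180) mod 360) − 180 = 10.71°.
Going east by 10.71° from -93.89° reaches -83.18° without touching 180°.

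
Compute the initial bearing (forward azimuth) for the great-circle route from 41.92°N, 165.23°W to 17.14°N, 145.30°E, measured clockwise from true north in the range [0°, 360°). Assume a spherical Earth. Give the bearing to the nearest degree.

255°

Δλ = 145.30 − -165.23 = 310.53°; wrapped into (−180°, 180°]: -49.47°.
θ = atan2( sin Δλ · cos φ₂ , cos φ₁ · sin φ₂ − sin φ₁ · cos φ₂ · cos Δλ )
  = atan2(-0.72631, -0.19559) = -105.072° → normalised to [0°, 360°): 254.928°.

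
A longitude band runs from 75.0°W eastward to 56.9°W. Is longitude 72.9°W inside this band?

Band width going east from -75.0° to -56.9°: ((-56.9 − -75.0) mod 360) = 18.1°.
Offset of -72.9° east of the west edge: ((-72.9 − -75.0) mod 360) = 2.1°.
2.1° ≤ 18.1° ⇒ inside.

Yes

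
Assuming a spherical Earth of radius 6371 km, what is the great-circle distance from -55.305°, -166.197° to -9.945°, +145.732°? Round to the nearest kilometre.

6549 km

Δλ = 145.732 − -166.197 = 311.929°; wrapped into (−180°, 180°]: -48.071°.
Δφ = -9.945 − -55.305 = 45.360°.
a = sin²(Δφ/2) + cos φ₁ · cos φ₂ · sin²(Δλ/2) = 0.241685.
c = 2·atan2(√a, √(1−a)) = 1.02789 rad → d = 6371·c ≈ 6548.66 km.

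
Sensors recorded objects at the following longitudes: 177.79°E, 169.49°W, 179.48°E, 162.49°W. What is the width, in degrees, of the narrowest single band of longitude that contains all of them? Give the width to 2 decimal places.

19.72°

Sort the longitudes: -169.49°, -162.49°, +177.79°, +179.48°.
Eastward gaps between consecutive values (wrapping around): 7.00°, 340.28°, 1.69°, 11.03°.
Largest gap = 340.28° ⇒ minimal covering band is its complement: 360° − 340.28° = 19.72°.
Band runs from +177.79° eastward to -162.49°, crossing the antimeridian.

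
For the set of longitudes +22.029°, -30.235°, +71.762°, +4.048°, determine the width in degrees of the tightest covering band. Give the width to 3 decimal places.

Sort the longitudes: -30.235°, +4.048°, +22.029°, +71.762°.
Eastward gaps between consecutive values (wrapping around): 34.283°, 17.981°, 49.733°, 258.003°.
Largest gap = 258.003° ⇒ minimal covering band is its complement: 360° − 258.003° = 101.997°.
Band runs from -30.235° eastward to +71.762°.

101.997°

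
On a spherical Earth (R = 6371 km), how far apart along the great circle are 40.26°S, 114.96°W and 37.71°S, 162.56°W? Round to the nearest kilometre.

4074 km

Δλ = -162.56 − -114.96 = -47.60°.
Δφ = -37.71 − -40.26 = 2.55°.
a = sin²(Δφ/2) + cos φ₁ · cos φ₂ · sin²(Δλ/2) = 0.098810.
c = 2·atan2(√a, √(1−a)) = 0.63952 rad → d = 6371·c ≈ 4074.40 km.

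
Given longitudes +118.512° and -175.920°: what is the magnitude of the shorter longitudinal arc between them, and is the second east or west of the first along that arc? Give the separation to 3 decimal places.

65.568° east

Raw difference: -175.920 − 118.512 = -294.432°.
Normalise into (−180°, 180°]: -294.432° + 360° = 65.568°.
Positive ⇒ the second point lies to the east; separation 65.568°.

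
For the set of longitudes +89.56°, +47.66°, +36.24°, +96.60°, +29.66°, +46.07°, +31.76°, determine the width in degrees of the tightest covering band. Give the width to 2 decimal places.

66.94°

Sort the longitudes: +29.66°, +31.76°, +36.24°, +46.07°, +47.66°, +89.56°, +96.60°.
Eastward gaps between consecutive values (wrapping around): 2.10°, 4.48°, 9.83°, 1.59°, 41.90°, 7.04°, 293.06°.
Largest gap = 293.06° ⇒ minimal covering band is its complement: 360° − 293.06° = 66.94°.
Band runs from +29.66° eastward to +96.60°.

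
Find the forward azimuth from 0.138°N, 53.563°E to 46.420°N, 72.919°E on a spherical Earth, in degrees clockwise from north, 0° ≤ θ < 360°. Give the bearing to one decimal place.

17.5°

Δλ = 72.919 − 53.563 = 19.356°.
θ = atan2( sin Δλ · cos φ₂ , cos φ₁ · sin φ₂ − sin φ₁ · cos φ₂ · cos Δλ )
  = atan2(0.22848, 0.72284) = 17.541° → normalised to [0°, 360°): 17.541°.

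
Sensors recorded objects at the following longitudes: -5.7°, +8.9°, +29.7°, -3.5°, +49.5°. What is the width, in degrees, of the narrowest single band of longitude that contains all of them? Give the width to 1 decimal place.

55.2°

Sort the longitudes: -5.7°, -3.5°, +8.9°, +29.7°, +49.5°.
Eastward gaps between consecutive values (wrapping around): 2.2°, 12.4°, 20.8°, 19.8°, 304.8°.
Largest gap = 304.8° ⇒ minimal covering band is its complement: 360° − 304.8° = 55.2°.
Band runs from -5.7° eastward to +49.5°.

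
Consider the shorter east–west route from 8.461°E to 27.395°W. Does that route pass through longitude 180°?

Signed shortest Δλ = ((-27.395 − 8.461 + 180) mod 360) − 180 = -35.856°.
Going west by 35.856° from +8.461° reaches -27.395° without touching 180°.

No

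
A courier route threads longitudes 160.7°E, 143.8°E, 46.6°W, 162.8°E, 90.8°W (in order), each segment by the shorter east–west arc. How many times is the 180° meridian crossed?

Leg 1: +160.7° → +143.8°, shortest Δλ = -16.9° (west) — does not cross 180°.
Leg 2: +143.8° → -46.6°, shortest Δλ = 169.6° (east) — crosses 180°.
Leg 3: -46.6° → +162.8°, shortest Δλ = -150.6° (west) — crosses 180°.
Leg 4: +162.8° → -90.8°, shortest Δλ = 106.4° (east) — crosses 180°.
Total crossings: 3.

3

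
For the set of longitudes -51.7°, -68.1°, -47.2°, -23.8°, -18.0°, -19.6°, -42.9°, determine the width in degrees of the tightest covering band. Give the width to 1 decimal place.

50.1°

Sort the longitudes: -68.1°, -51.7°, -47.2°, -42.9°, -23.8°, -19.6°, -18.0°.
Eastward gaps between consecutive values (wrapping around): 16.4°, 4.5°, 4.3°, 19.1°, 4.2°, 1.6°, 309.9°.
Largest gap = 309.9° ⇒ minimal covering band is its complement: 360° − 309.9° = 50.1°.
Band runs from -68.1° eastward to -18.0°.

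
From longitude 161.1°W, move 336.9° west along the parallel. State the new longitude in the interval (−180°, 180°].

138.0°W

Start at -161.1°; shift −336.9° → -498.0°.
-498.0° lies outside (−180°, 180°]; add 360° → -138.0°.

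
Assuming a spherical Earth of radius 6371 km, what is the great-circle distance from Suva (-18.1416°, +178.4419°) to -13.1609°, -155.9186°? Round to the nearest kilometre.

Δλ = -155.9186 − 178.4419 = -334.3605°; wrapped into (−180°, 180°]: 25.6395°.
Δφ = -13.1609 − -18.1416 = 4.9807°.
a = sin²(Δφ/2) + cos φ₁ · cos φ₂ · sin²(Δλ/2) = 0.047445.
c = 2·atan2(√a, √(1−a)) = 0.43916 rad → d = 6371·c ≈ 2797.86 km.

2798 km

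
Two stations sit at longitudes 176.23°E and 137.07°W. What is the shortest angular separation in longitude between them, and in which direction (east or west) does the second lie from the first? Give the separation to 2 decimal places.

46.70° east

Raw difference: -137.07 − 176.23 = -313.3°.
Normalise into (−180°, 180°]: -313.3° + 360° = 46.7°.
Positive ⇒ the second point lies to the east; separation 46.70°.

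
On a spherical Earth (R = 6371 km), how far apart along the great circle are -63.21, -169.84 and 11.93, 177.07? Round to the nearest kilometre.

Δλ = 177.07 − -169.84 = 346.91°; wrapped into (−180°, 180°]: -13.09°.
Δφ = 11.93 − -63.21 = 75.14°.
a = sin²(Δφ/2) + cos φ₁ · cos φ₂ · sin²(Δλ/2) = 0.377500.
c = 2·atan2(√a, √(1−a)) = 1.32328 rad → d = 6371·c ≈ 8430.60 km.

8431 km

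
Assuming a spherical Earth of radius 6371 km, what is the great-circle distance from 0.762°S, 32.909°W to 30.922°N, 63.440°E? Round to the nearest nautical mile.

Δλ = 63.440 − -32.909 = 96.349°.
Δφ = 30.922 − -0.762 = 31.684°.
a = sin²(Δφ/2) + cos φ₁ · cos φ₂ · sin²(Δλ/2) = 0.550846.
c = 2·atan2(√a, √(1−a)) = 1.67266 rad → d = 6371·c ≈ 10656.55 km ≈ 5754.07 nmi.

5754 nmi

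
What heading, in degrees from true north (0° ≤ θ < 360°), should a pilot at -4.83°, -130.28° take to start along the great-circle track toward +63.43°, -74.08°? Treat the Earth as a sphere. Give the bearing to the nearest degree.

Δλ = -74.08 − -130.28 = 56.20°.
θ = atan2( sin Δλ · cos φ₂ , cos φ₁ · sin φ₂ − sin φ₁ · cos φ₂ · cos Δλ )
  = atan2(0.37169, 0.91216) = 22.170° → normalised to [0°, 360°): 22.170°.

22°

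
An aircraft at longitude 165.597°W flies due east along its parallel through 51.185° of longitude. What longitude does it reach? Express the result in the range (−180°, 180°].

Start at -165.597°; shift +51.185° → -114.412°.
-114.412° already lies in (−180°, 180°].

114.412°W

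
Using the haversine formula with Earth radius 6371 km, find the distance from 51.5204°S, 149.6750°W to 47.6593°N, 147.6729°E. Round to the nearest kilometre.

Δλ = 147.6729 − -149.6750 = 297.3479°; wrapped into (−180°, 180°]: -62.6521°.
Δφ = 47.6593 − -51.5204 = 99.1797°.
a = sin²(Δφ/2) + cos φ₁ · cos φ₂ · sin²(Δλ/2) = 0.693050.
c = 2·atan2(√a, √(1−a)) = 1.96720 rad → d = 6371·c ≈ 12533.01 km.

12533 km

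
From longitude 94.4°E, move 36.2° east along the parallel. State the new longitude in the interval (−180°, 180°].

130.6°E

Start at +94.4°; shift +36.2° → +130.6°.
+130.6° already lies in (−180°, 180°].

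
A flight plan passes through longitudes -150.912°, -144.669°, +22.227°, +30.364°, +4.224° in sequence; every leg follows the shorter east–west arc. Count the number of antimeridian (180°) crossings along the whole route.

0

Leg 1: -150.912° → -144.669°, shortest Δλ = 6.243° (east) — does not cross 180°.
Leg 2: -144.669° → +22.227°, shortest Δλ = 166.896° (east) — does not cross 180°.
Leg 3: +22.227° → +30.364°, shortest Δλ = 8.137° (east) — does not cross 180°.
Leg 4: +30.364° → +4.224°, shortest Δλ = -26.14° (west) — does not cross 180°.
Total crossings: 0.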